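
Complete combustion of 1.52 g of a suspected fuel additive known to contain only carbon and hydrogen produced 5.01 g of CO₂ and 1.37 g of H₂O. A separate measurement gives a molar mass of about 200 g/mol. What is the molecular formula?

mol C = 5.01 g CO₂ ÷ 44.009 g/mol = 0.1138 mol
mol H = 2 × 1.37 g H₂O ÷ 18.015 g/mol = 0.1521 mol
Divide by the smallest (0.1138 mol): C 1.000, H 1.336
Multiplying each by 3 gives whole numbers: C 3.00, H 4.01
Empirical formula: C3H4
Empirical-formula mass = 40.06 g/mol; 200 ÷ 40.06 ≈ 5, so the molecular formula is C15H20.

C15H20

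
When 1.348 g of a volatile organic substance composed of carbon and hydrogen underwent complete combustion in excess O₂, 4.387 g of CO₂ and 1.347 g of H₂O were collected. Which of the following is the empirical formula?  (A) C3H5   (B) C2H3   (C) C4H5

(B) C2H3

mol C = 4.387 g CO₂ ÷ 44.009 g/mol = 0.099684 mol
mol H = 2 × 1.347 g H₂O ÷ 18.015 g/mol = 0.14954 mol
Divide by the smallest (0.099684 mol): C 1.000, H 1.500
Multiplying each by 2 gives whole numbers: C 2.00, H 3.00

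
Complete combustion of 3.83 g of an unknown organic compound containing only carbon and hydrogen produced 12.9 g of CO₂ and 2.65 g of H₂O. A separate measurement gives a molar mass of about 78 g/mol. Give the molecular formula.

mol C = 12.9 g CO₂ ÷ 44.009 g/mol = 0.2931 mol
mol H = 2 × 2.65 g H₂O ÷ 18.015 g/mol = 0.2942 mol
Divide by the smallest (0.2931 mol): C 1.000, H 1.004
Empirical formula: CH
Empirical-formula mass = 13.02 g/mol; 78 ÷ 13.02 ≈ 6, so the molecular formula is C6H6.

C6H6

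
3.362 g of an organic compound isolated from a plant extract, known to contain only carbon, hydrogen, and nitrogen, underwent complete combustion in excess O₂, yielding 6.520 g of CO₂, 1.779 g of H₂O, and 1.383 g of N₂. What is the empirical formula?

mol C = 6.520 g CO₂ ÷ 44.009 g/mol = 0.14815 mol
mol H = 2 × 1.779 g H₂O ÷ 18.015 g/mol = 0.19750 mol
mol N = 2 × 1.383 g N₂ ÷ 28.014 g/mol = 0.098736 mol
Divide by the smallest (0.098736 mol): C 1.500, H 2.000, N 1.000
Multiplying each by 2 gives whole numbers: C 3.00, H 4.00, N 2.00

C3H4N2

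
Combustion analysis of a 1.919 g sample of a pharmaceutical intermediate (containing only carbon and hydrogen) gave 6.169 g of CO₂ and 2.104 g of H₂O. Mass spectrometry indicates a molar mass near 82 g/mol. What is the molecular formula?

C6H10

mol C = 6.169 g CO₂ ÷ 44.009 g/mol = 0.14018 mol
mol H = 2 × 2.104 g H₂O ÷ 18.015 g/mol = 0.23358 mol
Divide by the smallest (0.14018 mol): C 1.000, H 1.666
Multiplying each by 3 gives whole numbers: C 3.00, H 5.00
Empirical formula: C3H5
Empirical-formula mass = 41.07 g/mol; 82 ÷ 41.07 ≈ 2, so the molecular formula is C6H10.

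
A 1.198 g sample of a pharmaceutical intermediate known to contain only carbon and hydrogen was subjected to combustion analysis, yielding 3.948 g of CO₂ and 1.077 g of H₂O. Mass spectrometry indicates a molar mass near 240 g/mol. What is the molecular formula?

mol C = 3.948 g CO₂ ÷ 44.009 g/mol = 0.089709 mol
mol H = 2 × 1.077 g H₂O ÷ 18.015 g/mol = 0.11957 mol
Divide by the smallest (0.089709 mol): C 1.000, H 1.333
Multiplying each by 3 gives whole numbers: C 3.00, H 4.00
Empirical formula: C3H4
Empirical-formula mass = 40.06 g/mol; 240 ÷ 40.06 ≈ 6, so the molecular formula is C18H24.

C18H24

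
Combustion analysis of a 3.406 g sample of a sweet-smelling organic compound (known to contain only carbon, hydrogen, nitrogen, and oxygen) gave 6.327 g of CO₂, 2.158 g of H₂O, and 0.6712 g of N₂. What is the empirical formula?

C3H5NO

mol C = 6.327 g CO₂ ÷ 44.009 g/mol = 0.14377 mol
mol H = 2 × 2.158 g H₂O ÷ 18.015 g/mol = 0.23958 mol
mol N = 2 × 0.6712 g N₂ ÷ 28.014 g/mol = 0.047919 mol
mass O = 3.406 − (1.7268 + 0.24149 + 0.67120) = 0.76653 g → mol O = 0.76653 ÷ 15.999 = 0.047911 mol
Divide by the smallest (0.047911 mol): C 3.001, H 5.000, N 1.000, O 1.000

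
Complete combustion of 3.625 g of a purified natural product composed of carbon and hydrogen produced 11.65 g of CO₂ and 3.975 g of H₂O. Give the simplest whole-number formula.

C3H5

mol C = 11.65 g CO₂ ÷ 44.009 g/mol = 0.26472 mol
mol H = 2 × 3.975 g H₂O ÷ 18.015 g/mol = 0.44130 mol
Divide by the smallest (0.26472 mol): C 1.000, H 1.667
Multiplying each by 3 gives whole numbers: C 3.00, H 5.00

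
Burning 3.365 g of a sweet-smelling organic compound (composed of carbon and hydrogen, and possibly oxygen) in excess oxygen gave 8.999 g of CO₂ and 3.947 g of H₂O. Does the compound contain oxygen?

yes

mol C = 8.999 g CO₂ ÷ 44.009 g/mol = 0.20448 mol
mol H = 2 × 3.947 g H₂O ÷ 18.015 g/mol = 0.43819 mol
C and H account for only 2.8977 g of the 3.365 g sample; the remaining 0.46728 g must be oxygen.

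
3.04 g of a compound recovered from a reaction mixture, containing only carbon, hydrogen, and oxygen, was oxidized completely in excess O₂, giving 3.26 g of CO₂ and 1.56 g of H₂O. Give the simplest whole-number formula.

mol C = 3.26 g CO₂ ÷ 44.009 g/mol = 0.07408 mol
mol H = 2 × 1.56 g H₂O ÷ 18.015 g/mol = 0.1732 mol
mass O = 3.04 − (0.8897 + 0.1746) = 1.976 g → mol O = 1.976 ÷ 15.999 = 0.1235 mol
Divide by the smallest (0.07408 mol): C 1.000, H 2.338, O 1.667
Multiplying each by 3 gives whole numbers: C 3.00, H 7.01, O 5.00

C3H7O5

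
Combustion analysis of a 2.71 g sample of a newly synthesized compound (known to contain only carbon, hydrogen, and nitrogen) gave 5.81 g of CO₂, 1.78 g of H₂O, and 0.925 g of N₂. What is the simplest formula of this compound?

C2H3N

mol C = 5.81 g CO₂ ÷ 44.009 g/mol = 0.1320 mol
mol H = 2 × 1.78 g H₂O ÷ 18.015 g/mol = 0.1976 mol
mol N = 2 × 0.925 g N₂ ÷ 28.014 g/mol = 0.06604 mol
Divide by the smallest (0.06604 mol): C 1.999, H 2.992, N 1.000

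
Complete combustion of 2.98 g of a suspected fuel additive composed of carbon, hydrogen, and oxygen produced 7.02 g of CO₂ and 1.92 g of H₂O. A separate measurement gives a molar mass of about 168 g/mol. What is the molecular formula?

mol C = 7.02 g CO₂ ÷ 44.009 g/mol = 0.1595 mol
mol H = 2 × 1.92 g H₂O ÷ 18.015 g/mol = 0.2132 mol
mass O = 2.98 − (1.916 + 0.2149) = 0.8492 g → mol O = 0.8492 ÷ 15.999 = 0.05308 mol
Divide by the smallest (0.05308 mol): C 3.005, H 4.016, O 1.000
Empirical formula: C3H4O
Empirical-formula mass = 56.06 g/mol; 168 ÷ 56.06 ≈ 3, so the molecular formula is C9H12O3.

C9H12O3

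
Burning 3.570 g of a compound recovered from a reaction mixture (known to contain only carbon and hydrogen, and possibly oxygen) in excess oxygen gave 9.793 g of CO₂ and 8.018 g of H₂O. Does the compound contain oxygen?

mol C = 9.793 g CO₂ ÷ 44.009 g/mol = 0.22252 mol
mol H = 2 × 8.018 g H₂O ÷ 18.015 g/mol = 0.89015 mol
C and H together account for 3.5700 g — essentially the entire 3.570 g sample — so the compound contains no oxygen.

no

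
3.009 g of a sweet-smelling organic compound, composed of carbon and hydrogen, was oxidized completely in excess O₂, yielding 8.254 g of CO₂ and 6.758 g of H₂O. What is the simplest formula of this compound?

mol C = 8.254 g CO₂ ÷ 44.009 g/mol = 0.18755 mol
mol H = 2 × 6.758 g H₂O ÷ 18.015 g/mol = 0.75026 mol
Divide by the smallest (0.18755 mol): C 1.000, H 4.000

CH4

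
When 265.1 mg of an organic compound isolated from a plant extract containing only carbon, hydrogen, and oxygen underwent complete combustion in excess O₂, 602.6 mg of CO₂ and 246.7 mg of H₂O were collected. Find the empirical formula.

C3H6O

mol C = 0.6026 g CO₂ ÷ 44.009 g/mol = 0.013693 mol
mol H = 2 × 0.2467 g H₂O ÷ 18.015 g/mol = 0.027388 mol
mass O = 0.2651 − (0.16446 + 0.027607) = 0.073030 g → mol O = 0.073030 ÷ 15.999 = 0.0045647 mol
Divide by the smallest (0.0045647 mol): C 3.000, H 6.000, O 1.000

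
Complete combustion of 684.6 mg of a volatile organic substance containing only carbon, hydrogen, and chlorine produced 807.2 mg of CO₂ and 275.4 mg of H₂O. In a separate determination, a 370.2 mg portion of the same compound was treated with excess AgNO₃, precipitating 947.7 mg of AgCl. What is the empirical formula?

mol C = 0.8072 g CO₂ ÷ 44.009 g/mol = 0.018342 mol
mol H = 2 × 0.2754 g H₂O ÷ 18.015 g/mol = 0.030575 mol
From the AgCl data: mol Cl per gram of compound = (0.9477 ÷ 143.318) ÷ 0.3702 = 0.017862 mol/g, so in the 0.6846 g combustion sample mol Cl = 0.012228 mol
Divide by the smallest (0.012228 mol): C 1.500, H 2.500, Cl 1.000
Multiplying each by 2 gives whole numbers: C 3.00, H 5.00, Cl 2.00

C3H5Cl2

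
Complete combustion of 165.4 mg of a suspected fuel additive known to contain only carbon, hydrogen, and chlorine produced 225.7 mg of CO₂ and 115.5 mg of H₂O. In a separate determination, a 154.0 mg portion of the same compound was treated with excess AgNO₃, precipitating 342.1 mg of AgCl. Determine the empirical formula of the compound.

C2H5Cl

mol C = 0.2257 g CO₂ ÷ 44.009 g/mol = 0.0051285 mol
mol H = 2 × 0.1155 g H₂O ÷ 18.015 g/mol = 0.012823 mol
From the AgCl data: mol Cl per gram of compound = (0.3421 ÷ 143.318) ÷ 0.1540 = 0.015500 mol/g, so in the 0.1654 g combustion sample mol Cl = 0.0025637 mol
Divide by the smallest (0.0025637 mol): C 2.000, H 5.002, Cl 1.000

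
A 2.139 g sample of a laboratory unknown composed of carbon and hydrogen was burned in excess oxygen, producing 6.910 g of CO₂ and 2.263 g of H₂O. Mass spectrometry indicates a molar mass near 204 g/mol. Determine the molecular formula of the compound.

C15H24

mol C = 6.910 g CO₂ ÷ 44.009 g/mol = 0.15701 mol
mol H = 2 × 2.263 g H₂O ÷ 18.015 g/mol = 0.25124 mol
Divide by the smallest (0.15701 mol): C 1.000, H 1.600
Multiplying each by 5 gives whole numbers: C 5.00, H 8.00
Empirical formula: C5H8
Empirical-formula mass = 68.12 g/mol; 204 ÷ 68.12 ≈ 3, so the molecular formula is C15H24.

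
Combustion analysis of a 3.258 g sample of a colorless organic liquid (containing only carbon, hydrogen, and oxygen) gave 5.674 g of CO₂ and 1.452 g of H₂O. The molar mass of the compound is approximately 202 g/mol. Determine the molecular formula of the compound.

C8H10O6

mol C = 5.674 g CO₂ ÷ 44.009 g/mol = 0.12893 mol
mol H = 2 × 1.452 g H₂O ÷ 18.015 g/mol = 0.16120 mol
mass O = 3.258 − (1.5486 + 0.16249) = 1.5470 g → mol O = 1.5470 ÷ 15.999 = 0.096691 mol
Divide by the smallest (0.096691 mol): C 1.333, H 1.667, O 1.000
Multiplying each by 3 gives whole numbers: C 4.00, H 5.00, O 3.00
Empirical formula: C4H5O3
Empirical-formula mass = 101.08 g/mol; 202 ÷ 101.08 ≈ 2, so the molecular formula is C8H10O6.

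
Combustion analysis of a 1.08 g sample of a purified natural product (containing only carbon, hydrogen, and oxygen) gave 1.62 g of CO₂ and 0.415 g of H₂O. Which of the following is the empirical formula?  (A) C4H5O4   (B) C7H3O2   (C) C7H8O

(A) C4H5O4

mol C = 1.62 g CO₂ ÷ 44.009 g/mol = 0.03681 mol
mol H = 2 × 0.415 g H₂O ÷ 18.015 g/mol = 0.04607 mol
mass O = 1.08 − (0.4421 + 0.04644) = 0.5914 g → mol O = 0.5914 ÷ 15.999 = 0.03697 mol
Divide by the smallest (0.03681 mol): C 1.000, H 1.252, O 1.004
Multiplying each by 4 gives whole numbers: C 4.00, H 5.01, O 4.02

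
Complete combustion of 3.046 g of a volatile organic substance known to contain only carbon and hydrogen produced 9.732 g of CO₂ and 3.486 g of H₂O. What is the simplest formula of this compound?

C4H7

mol C = 9.732 g CO₂ ÷ 44.009 g/mol = 0.22114 mol
mol H = 2 × 3.486 g H₂O ÷ 18.015 g/mol = 0.38701 mol
Divide by the smallest (0.22114 mol): C 1.000, H 1.750
Multiplying each by 4 gives whole numbers: C 4.00, H 7.00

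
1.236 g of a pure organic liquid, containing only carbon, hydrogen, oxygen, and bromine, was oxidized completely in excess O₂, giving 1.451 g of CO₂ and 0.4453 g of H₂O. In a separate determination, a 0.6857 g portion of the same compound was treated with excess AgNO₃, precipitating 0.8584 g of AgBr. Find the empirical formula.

mol C = 1.451 g CO₂ ÷ 44.009 g/mol = 0.032971 mol
mol H = 2 × 0.4453 g H₂O ÷ 18.015 g/mol = 0.049437 mol
From the AgBr data: mol Br per gram of compound = (0.8584 ÷ 187.772) ÷ 0.6857 = 0.0066669 mol/g, so in the 1.236 g combustion sample mol Br = 0.0082403 mol
mass O = 1.236 − (0.39601 + 0.049832 + 0.65843) = 0.13173 g → mol O = 0.13173 ÷ 15.999 = 0.0082334 mol
Divide by the smallest (0.0082334 mol): C 4.004, H 6.004, Br 1.001, O 1.000

C4H6BrO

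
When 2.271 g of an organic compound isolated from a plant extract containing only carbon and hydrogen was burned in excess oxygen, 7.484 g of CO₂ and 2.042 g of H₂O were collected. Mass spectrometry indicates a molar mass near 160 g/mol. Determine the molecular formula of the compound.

mol C = 7.484 g CO₂ ÷ 44.009 g/mol = 0.17006 mol
mol H = 2 × 2.042 g H₂O ÷ 18.015 g/mol = 0.22670 mol
Divide by the smallest (0.17006 mol): C 1.000, H 1.333
Multiplying each by 3 gives whole numbers: C 3.00, H 4.00
Empirical formula: C3H4
Empirical-formula mass = 40.06 g/mol; 160 ÷ 40.06 ≈ 4, so the molecular formula is C12H16.

C12H16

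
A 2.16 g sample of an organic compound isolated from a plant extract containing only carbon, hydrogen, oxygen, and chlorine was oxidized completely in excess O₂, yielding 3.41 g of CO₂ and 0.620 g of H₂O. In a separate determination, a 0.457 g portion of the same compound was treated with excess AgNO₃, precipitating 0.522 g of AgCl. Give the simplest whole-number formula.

C9H8Cl2O4

mol C = 3.41 g CO₂ ÷ 44.009 g/mol = 0.07748 mol
mol H = 2 × 0.620 g H₂O ÷ 18.015 g/mol = 0.06883 mol
From the AgCl data: mol Cl per gram of compound = (0.522 ÷ 143.318) ÷ 0.457 = 0.007970 mol/g, so in the 2.16 g combustion sample mol Cl = 0.01722 mol
mass O = 2.16 − (0.9307 + 0.06938 + 0.6103) = 0.5497 g → mol O = 0.5497 ÷ 15.999 = 0.03436 mol
Divide by the smallest (0.01722 mol): C 4.501, H 3.998, Cl 1.000, O 1.996
Multiplying each by 2 gives whole numbers: C 9.00, H 8.00, Cl 2.00, O 3.99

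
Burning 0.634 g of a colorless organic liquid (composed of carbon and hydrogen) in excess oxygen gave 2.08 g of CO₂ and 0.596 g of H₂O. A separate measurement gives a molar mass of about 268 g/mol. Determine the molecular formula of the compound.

C20H28

mol C = 2.08 g CO₂ ÷ 44.009 g/mol = 0.04726 mol
mol H = 2 × 0.596 g H₂O ÷ 18.015 g/mol = 0.06617 mol
Divide by the smallest (0.04726 mol): C 1.000, H 1.400
Multiplying each by 5 gives whole numbers: C 5.00, H 7.00
Empirical formula: C5H7
Empirical-formula mass = 67.11 g/mol; 268 ÷ 67.11 ≈ 4, so the molecular formula is C20H28.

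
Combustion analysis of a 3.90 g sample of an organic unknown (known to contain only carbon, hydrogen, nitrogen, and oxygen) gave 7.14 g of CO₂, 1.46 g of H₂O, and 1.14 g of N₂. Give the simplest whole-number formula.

mol C = 7.14 g CO₂ ÷ 44.009 g/mol = 0.1622 mol
mol H = 2 × 1.46 g H₂O ÷ 18.015 g/mol = 0.1621 mol
mol N = 2 × 1.14 g N₂ ÷ 28.014 g/mol = 0.08139 mol
mass O = 3.90 − (1.949 + 0.1634 + 1.140) = 0.6480 g → mol O = 0.6480 ÷ 15.999 = 0.04050 mol
Divide by the smallest (0.04050 mol): C 4.006, H 4.002, N 2.010, O 1.000

C4H4N2O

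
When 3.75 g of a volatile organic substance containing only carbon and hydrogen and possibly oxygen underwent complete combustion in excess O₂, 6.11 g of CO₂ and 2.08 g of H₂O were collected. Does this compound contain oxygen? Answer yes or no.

yes

mol C = 6.11 g CO₂ ÷ 44.009 g/mol = 0.1388 mol
mol H = 2 × 2.08 g H₂O ÷ 18.015 g/mol = 0.2309 mol
C and H account for only 1.900 g of the 3.75 g sample; the remaining 1.850 g must be oxygen.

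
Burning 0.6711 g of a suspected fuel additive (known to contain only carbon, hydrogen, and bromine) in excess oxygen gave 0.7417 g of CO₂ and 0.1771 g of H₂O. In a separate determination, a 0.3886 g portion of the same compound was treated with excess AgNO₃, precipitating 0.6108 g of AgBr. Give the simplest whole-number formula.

C6H7Br2

mol C = 0.7417 g CO₂ ÷ 44.009 g/mol = 0.016853 mol
mol H = 2 × 0.1771 g H₂O ÷ 18.015 g/mol = 0.019661 mol
From the AgBr data: mol Br per gram of compound = (0.6108 ÷ 187.772) ÷ 0.3886 = 0.0083708 mol/g, so in the 0.6711 g combustion sample mol Br = 0.0056176 mol
Divide by the smallest (0.0056176 mol): C 3.000, H 3.500, Br 1.000
Multiplying each by 2 gives whole numbers: C 6.00, H 7.00, Br 2.00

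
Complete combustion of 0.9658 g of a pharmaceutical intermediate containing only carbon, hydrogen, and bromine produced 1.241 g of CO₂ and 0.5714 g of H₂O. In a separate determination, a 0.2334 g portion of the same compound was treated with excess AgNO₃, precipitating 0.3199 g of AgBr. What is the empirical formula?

mol C = 1.241 g CO₂ ÷ 44.009 g/mol = 0.028199 mol
mol H = 2 × 0.5714 g H₂O ÷ 18.015 g/mol = 0.063436 mol
From the AgBr data: mol Br per gram of compound = (0.3199 ÷ 187.772) ÷ 0.2334 = 0.0072993 mol/g, so in the 0.9658 g combustion sample mol Br = 0.0070497 mol
Divide by the smallest (0.0070497 mol): C 4.000, H 8.998, Br 1.000

C4H9Br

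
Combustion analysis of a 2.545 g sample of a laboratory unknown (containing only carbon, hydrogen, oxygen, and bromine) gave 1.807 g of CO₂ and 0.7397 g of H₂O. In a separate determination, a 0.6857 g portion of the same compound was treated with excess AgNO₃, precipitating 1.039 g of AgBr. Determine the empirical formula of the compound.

C2H4BrO

mol C = 1.807 g CO₂ ÷ 44.009 g/mol = 0.041060 mol
mol H = 2 × 0.7397 g H₂O ÷ 18.015 g/mol = 0.082120 mol
From the AgBr data: mol Br per gram of compound = (1.039 ÷ 187.772) ÷ 0.6857 = 0.0080696 mol/g, so in the 2.545 g combustion sample mol Br = 0.020537 mol
mass O = 2.545 − (0.49317 + 0.082777 + 1.6410) = 0.32806 g → mol O = 0.32806 ÷ 15.999 = 0.020505 mol
Divide by the smallest (0.020505 mol): C 2.002, H 4.005, Br 1.002, O 1.000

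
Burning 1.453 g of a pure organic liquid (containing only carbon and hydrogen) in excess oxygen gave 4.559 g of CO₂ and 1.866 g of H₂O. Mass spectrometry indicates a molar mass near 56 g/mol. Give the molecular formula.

mol C = 4.559 g CO₂ ÷ 44.009 g/mol = 0.10359 mol
mol H = 2 × 1.866 g H₂O ÷ 18.015 g/mol = 0.20716 mol
Divide by the smallest (0.10359 mol): C 1.000, H 2.000
Empirical formula: CH2
Empirical-formula mass = 14.03 g/mol; 56 ÷ 14.03 ≈ 4, so the molecular formula is C4H8.

C4H8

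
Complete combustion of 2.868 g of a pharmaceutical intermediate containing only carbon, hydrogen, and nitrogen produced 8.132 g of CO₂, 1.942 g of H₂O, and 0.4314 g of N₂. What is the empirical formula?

C6H7N

mol C = 8.132 g CO₂ ÷ 44.009 g/mol = 0.18478 mol
mol H = 2 × 1.942 g H₂O ÷ 18.015 g/mol = 0.21560 mol
mol N = 2 × 0.4314 g N₂ ÷ 28.014 g/mol = 0.030799 mol
Divide by the smallest (0.030799 mol): C 6.000, H 7.000, N 1.000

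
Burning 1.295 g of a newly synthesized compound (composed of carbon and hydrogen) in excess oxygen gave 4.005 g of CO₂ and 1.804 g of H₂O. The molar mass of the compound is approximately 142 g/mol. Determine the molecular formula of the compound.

C10H22

mol C = 4.005 g CO₂ ÷ 44.009 g/mol = 0.091004 mol
mol H = 2 × 1.804 g H₂O ÷ 18.015 g/mol = 0.20028 mol
Divide by the smallest (0.091004 mol): C 1.000, H 2.201
Multiplying each by 5 gives whole numbers: C 5.00, H 11.00
Empirical formula: C5H11
Empirical-formula mass = 71.14 g/mol; 142 ÷ 71.14 ≈ 2, so the molecular formula is C10H22.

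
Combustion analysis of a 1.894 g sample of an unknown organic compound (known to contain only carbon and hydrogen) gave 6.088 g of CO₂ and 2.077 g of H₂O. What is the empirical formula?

mol C = 6.088 g CO₂ ÷ 44.009 g/mol = 0.13834 mol
mol H = 2 × 2.077 g H₂O ÷ 18.015 g/mol = 0.23059 mol
Divide by the smallest (0.13834 mol): C 1.000, H 1.667
Multiplying each by 3 gives whole numbers: C 3.00, H 5.00

C3H5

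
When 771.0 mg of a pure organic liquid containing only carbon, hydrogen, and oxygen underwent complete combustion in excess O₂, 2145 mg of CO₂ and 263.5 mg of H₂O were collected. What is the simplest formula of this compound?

mol C = 2.145 g CO₂ ÷ 44.009 g/mol = 0.048740 mol
mol H = 2 × 0.2635 g H₂O ÷ 18.015 g/mol = 0.029253 mol
mass O = 0.7710 − (0.58542 + 0.029487) = 0.15610 g → mol O = 0.15610 ÷ 15.999 = 0.0097566 mol
Divide by the smallest (0.0097566 mol): C 4.996, H 2.998, O 1.000

C5H3O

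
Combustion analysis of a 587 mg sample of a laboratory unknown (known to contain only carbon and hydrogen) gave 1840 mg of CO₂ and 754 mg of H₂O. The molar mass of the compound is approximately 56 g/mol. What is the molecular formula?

mol C = 1.84 g CO₂ ÷ 44.009 g/mol = 0.04181 mol
mol H = 2 × 0.754 g H₂O ÷ 18.015 g/mol = 0.08371 mol
Divide by the smallest (0.04181 mol): C 1.000, H 2.002
Empirical formula: CH2
Empirical-formula mass = 14.03 g/mol; 56 ÷ 14.03 ≈ 4, so the molecular formula is C4H8.

C4H8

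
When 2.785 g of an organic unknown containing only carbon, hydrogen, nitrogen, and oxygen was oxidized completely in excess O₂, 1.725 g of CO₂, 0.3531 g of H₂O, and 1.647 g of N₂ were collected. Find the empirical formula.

CHN3O

mol C = 1.725 g CO₂ ÷ 44.009 g/mol = 0.039197 mol
mol H = 2 × 0.3531 g H₂O ÷ 18.015 g/mol = 0.039201 mol
mol N = 2 × 1.647 g N₂ ÷ 28.014 g/mol = 0.11758 mol
mass O = 2.785 − (0.47079 + 0.039514 + 1.6470) = 0.62770 g → mol O = 0.62770 ÷ 15.999 = 0.039233 mol
Divide by the smallest (0.039197 mol): C 1.000, H 1.000, N 3.000, O 1.001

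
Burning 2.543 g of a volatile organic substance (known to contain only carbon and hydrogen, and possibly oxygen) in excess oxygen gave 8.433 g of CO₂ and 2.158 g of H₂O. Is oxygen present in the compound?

mol C = 8.433 g CO₂ ÷ 44.009 g/mol = 0.19162 mol
mol H = 2 × 2.158 g H₂O ÷ 18.015 g/mol = 0.23958 mol
C and H together account for 2.5430 g — essentially the entire 2.543 g sample — so the compound contains no oxygen.

no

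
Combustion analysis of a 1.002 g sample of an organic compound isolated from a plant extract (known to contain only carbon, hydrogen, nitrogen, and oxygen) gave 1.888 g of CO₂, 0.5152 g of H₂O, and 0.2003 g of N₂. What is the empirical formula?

mol C = 1.888 g CO₂ ÷ 44.009 g/mol = 0.042900 mol
mol H = 2 × 0.5152 g H₂O ÷ 18.015 g/mol = 0.057197 mol
mol N = 2 × 0.2003 g N₂ ÷ 28.014 g/mol = 0.014300 mol
mass O = 1.002 − (0.51528 + 0.057654 + 0.20030) = 0.22877 g → mol O = 0.22877 ÷ 15.999 = 0.014299 mol
Divide by the smallest (0.014299 mol): C 3.000, H 4.000, N 1.000, O 1.000

C3H4NO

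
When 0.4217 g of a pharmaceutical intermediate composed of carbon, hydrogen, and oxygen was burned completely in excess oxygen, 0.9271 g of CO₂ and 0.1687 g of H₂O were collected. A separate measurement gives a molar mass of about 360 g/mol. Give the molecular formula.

C18H16O8

mol C = 0.9271 g CO₂ ÷ 44.009 g/mol = 0.021066 mol
mol H = 2 × 0.1687 g H₂O ÷ 18.015 g/mol = 0.018729 mol
mass O = 0.4217 − (0.25303 + 0.018879) = 0.14980 g → mol O = 0.14980 ÷ 15.999 = 0.0093628 mol
Divide by the smallest (0.0093628 mol): C 2.250, H 2.000, O 1.000
Multiplying each by 4 gives whole numbers: C 9.00, H 8.00, O 4.00
Empirical formula: C9H8O4
Empirical-formula mass = 180.16 g/mol; 360 ÷ 180.16 ≈ 2, so the molecular formula is C18H16O8.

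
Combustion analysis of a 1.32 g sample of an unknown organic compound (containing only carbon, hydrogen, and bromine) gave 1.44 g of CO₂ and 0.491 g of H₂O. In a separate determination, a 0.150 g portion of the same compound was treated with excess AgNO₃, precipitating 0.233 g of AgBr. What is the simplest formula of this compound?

mol C = 1.44 g CO₂ ÷ 44.009 g/mol = 0.03272 mol
mol H = 2 × 0.491 g H₂O ÷ 18.015 g/mol = 0.05451 mol
From the AgBr data: mol Br per gram of compound = (0.233 ÷ 187.772) ÷ 0.150 = 0.008272 mol/g, so in the 1.32 g combustion sample mol Br = 0.01092 mol
Divide by the smallest (0.01092 mol): C 2.996, H 4.992, Br 1.000

C3H5Br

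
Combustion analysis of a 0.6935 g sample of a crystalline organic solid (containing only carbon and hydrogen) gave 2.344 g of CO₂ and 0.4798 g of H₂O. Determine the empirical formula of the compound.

CH

mol C = 2.344 g CO₂ ÷ 44.009 g/mol = 0.053262 mol
mol H = 2 × 0.4798 g H₂O ÷ 18.015 g/mol = 0.053267 mol
Divide by the smallest (0.053262 mol): C 1.000, H 1.000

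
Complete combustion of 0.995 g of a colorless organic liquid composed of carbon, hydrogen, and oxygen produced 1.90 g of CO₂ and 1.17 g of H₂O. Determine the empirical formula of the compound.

C2H6O

mol C = 1.90 g CO₂ ÷ 44.009 g/mol = 0.04317 mol
mol H = 2 × 1.17 g H₂O ÷ 18.015 g/mol = 0.1299 mol
mass O = 0.995 − (0.5186 + 0.1309) = 0.3455 g → mol O = 0.3455 ÷ 15.999 = 0.02160 mol
Divide by the smallest (0.02160 mol): C 1.999, H 6.015, O 1.000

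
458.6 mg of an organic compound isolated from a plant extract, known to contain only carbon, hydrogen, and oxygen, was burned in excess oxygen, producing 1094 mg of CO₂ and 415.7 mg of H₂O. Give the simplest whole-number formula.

C7H13O2

mol C = 1.094 g CO₂ ÷ 44.009 g/mol = 0.024859 mol
mol H = 2 × 0.4157 g H₂O ÷ 18.015 g/mol = 0.046150 mol
mass O = 0.4586 − (0.29858 + 0.046520) = 0.11350 g → mol O = 0.11350 ÷ 15.999 = 0.0070945 mol
Divide by the smallest (0.0070945 mol): C 3.504, H 6.505, O 1.000
Multiplying each by 2 gives whole numbers: C 7.01, H 13.01, O 2.00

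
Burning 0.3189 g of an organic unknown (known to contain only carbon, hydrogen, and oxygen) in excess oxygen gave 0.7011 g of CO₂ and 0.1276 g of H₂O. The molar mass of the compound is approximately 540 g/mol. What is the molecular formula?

mol C = 0.7011 g CO₂ ÷ 44.009 g/mol = 0.015931 mol
mol H = 2 × 0.1276 g H₂O ÷ 18.015 g/mol = 0.014166 mol
mass O = 0.3189 − (0.19135 + 0.014279) = 0.11328 g → mol O = 0.11328 ÷ 15.999 = 0.0070802 mol
Divide by the smallest (0.0070802 mol): C 2.250, H 2.001, O 1.000
Multiplying each by 4 gives whole numbers: C 9.00, H 8.00, O 4.00
Empirical formula: C9H8O4
Empirical-formula mass = 180.16 g/mol; 540 ÷ 180.16 ≈ 3, so the molecular formula is C27H24O12.

C27H24O12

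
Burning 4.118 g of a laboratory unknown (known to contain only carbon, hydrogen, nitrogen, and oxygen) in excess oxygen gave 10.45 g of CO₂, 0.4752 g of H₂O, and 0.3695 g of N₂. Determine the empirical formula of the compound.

mol C = 10.45 g CO₂ ÷ 44.009 g/mol = 0.23745 mol
mol H = 2 × 0.4752 g H₂O ÷ 18.015 g/mol = 0.052756 mol
mol N = 2 × 0.3695 g N₂ ÷ 28.014 g/mol = 0.026380 mol
mass O = 4.118 − (2.8520 + 0.053178 + 0.36950) = 0.84329 g → mol O = 0.84329 ÷ 15.999 = 0.052709 mol
Divide by the smallest (0.026380 mol): C 9.001, H 2.000, N 1.000, O 1.998

C9H2NO2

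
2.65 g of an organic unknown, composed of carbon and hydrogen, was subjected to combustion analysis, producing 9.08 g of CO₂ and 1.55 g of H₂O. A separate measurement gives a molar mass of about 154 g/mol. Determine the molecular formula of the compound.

mol C = 9.08 g CO₂ ÷ 44.009 g/mol = 0.2063 mol
mol H = 2 × 1.55 g H₂O ÷ 18.015 g/mol = 0.1721 mol
Divide by the smallest (0.1721 mol): C 1.199, H 1.000
Multiplying each by 5 gives whole numbers: C 5.99, H 5.00
Empirical formula: C6H5
Empirical-formula mass = 77.11 g/mol; 154 ÷ 77.11 ≈ 2, so the molecular formula is C12H10.

C12H10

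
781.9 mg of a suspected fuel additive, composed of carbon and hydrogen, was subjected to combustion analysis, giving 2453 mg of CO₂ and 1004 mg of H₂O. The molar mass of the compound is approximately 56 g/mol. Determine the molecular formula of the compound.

C4H8

mol C = 2.453 g CO₂ ÷ 44.009 g/mol = 0.055739 mol
mol H = 2 × 1.004 g H₂O ÷ 18.015 g/mol = 0.11146 mol
Divide by the smallest (0.055739 mol): C 1.000, H 2.000
Empirical formula: CH2
Empirical-formula mass = 14.03 g/mol; 56 ÷ 14.03 ≈ 4, so the molecular formula is C4H8.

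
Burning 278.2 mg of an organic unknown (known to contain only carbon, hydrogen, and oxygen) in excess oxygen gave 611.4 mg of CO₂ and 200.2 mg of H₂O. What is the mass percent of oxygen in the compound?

31.97%

mol C = 0.6114 g CO₂ ÷ 44.009 g/mol = 0.013893 mol
mol H = 2 × 0.2002 g H₂O ÷ 18.015 g/mol = 0.022226 mol
mass O = 0.2782 − (0.16686 + 0.022404) = 0.088932 g → mol O = 0.088932 ÷ 15.999 = 0.0055586 mol
mass % O = 0.088932 g ÷ 0.2782 g × 100%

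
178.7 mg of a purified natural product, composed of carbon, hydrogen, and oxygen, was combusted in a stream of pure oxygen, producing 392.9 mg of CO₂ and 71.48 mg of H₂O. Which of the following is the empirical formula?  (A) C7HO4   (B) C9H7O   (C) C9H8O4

mol C = 0.3929 g CO₂ ÷ 44.009 g/mol = 0.0089277 mol
mol H = 2 × 0.07148 g H₂O ÷ 18.015 g/mol = 0.0079356 mol
mass O = 0.1787 − (0.10723 + 0.0079991) = 0.063470 g → mol O = 0.063470 ÷ 15.999 = 0.0039671 mol
Divide by the smallest (0.0039671 mol): C 2.250, H 2.000, O 1.000
Multiplying each by 4 gives whole numbers: C 9.00, H 8.00, O 4.00

(C) C9H8O4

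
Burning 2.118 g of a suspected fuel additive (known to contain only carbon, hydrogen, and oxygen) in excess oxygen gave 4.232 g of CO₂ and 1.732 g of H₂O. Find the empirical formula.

C2H4O

mol C = 4.232 g CO₂ ÷ 44.009 g/mol = 0.096162 mol
mol H = 2 × 1.732 g H₂O ÷ 18.015 g/mol = 0.19228 mol
mass O = 2.118 − (1.1550 + 0.19382) = 0.76917 g → mol O = 0.76917 ÷ 15.999 = 0.048076 mol
Divide by the smallest (0.048076 mol): C 2.000, H 4.000, O 1.000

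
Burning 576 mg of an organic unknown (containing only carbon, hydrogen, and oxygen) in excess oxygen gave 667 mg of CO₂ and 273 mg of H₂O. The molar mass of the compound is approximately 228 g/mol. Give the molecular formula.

C6H12O9

mol C = 0.667 g CO₂ ÷ 44.009 g/mol = 0.01516 mol
mol H = 2 × 0.273 g H₂O ÷ 18.015 g/mol = 0.03031 mol
mass O = 0.576 − (0.1820 + 0.03055) = 0.3634 g → mol O = 0.3634 ÷ 15.999 = 0.02271 mol
Divide by the smallest (0.01516 mol): C 1.000, H 2.000, O 1.499
Multiplying each by 2 gives whole numbers: C 2.00, H 4.00, O 3.00
Empirical formula: C2H4O3
Empirical-formula mass = 76.05 g/mol; 228 ÷ 76.05 ≈ 3, so the molecular formula is C6H12O9.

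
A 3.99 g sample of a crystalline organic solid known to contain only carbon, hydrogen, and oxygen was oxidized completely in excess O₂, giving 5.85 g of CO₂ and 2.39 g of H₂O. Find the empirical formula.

mol C = 5.85 g CO₂ ÷ 44.009 g/mol = 0.1329 mol
mol H = 2 × 2.39 g H₂O ÷ 18.015 g/mol = 0.2653 mol
mass O = 3.99 − (1.597 + 0.2675) = 2.126 g → mol O = 2.126 ÷ 15.999 = 0.1329 mol
Divide by the smallest (0.1329 mol): C 1.000, H 1.997, O 1.000

CH2O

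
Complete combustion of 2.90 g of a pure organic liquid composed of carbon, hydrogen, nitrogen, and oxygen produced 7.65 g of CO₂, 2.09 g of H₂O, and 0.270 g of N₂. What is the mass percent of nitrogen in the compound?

mol C = 7.65 g CO₂ ÷ 44.009 g/mol = 0.1738 mol
mol H = 2 × 2.09 g H₂O ÷ 18.015 g/mol = 0.2320 mol
mol N = 2 × 0.270 g N₂ ÷ 28.014 g/mol = 0.01928 mol
mass O = 2.90 − (2.088 + 0.2339 + 0.2700) = 0.3083 g → mol O = 0.3083 ÷ 15.999 = 0.01927 mol
mass % N = 0.2700 g ÷ 2.90 g × 100%

9.3%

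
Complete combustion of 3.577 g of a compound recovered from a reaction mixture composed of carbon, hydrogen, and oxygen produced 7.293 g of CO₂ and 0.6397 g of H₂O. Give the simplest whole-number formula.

mol C = 7.293 g CO₂ ÷ 44.009 g/mol = 0.16572 mol
mol H = 2 × 0.6397 g H₂O ÷ 18.015 g/mol = 0.071019 mol
mass O = 3.577 − (1.9904 + 0.071587) = 1.5150 g → mol O = 1.5150 ÷ 15.999 = 0.094693 mol
Divide by the smallest (0.071019 mol): C 2.333, H 1.000, O 1.333
Multiplying each by 3 gives whole numbers: C 7.00, H 3.00, O 4.00

C7H3O4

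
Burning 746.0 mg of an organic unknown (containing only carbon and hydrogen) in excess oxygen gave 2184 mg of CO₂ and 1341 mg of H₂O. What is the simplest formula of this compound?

CH3

mol C = 2.184 g CO₂ ÷ 44.009 g/mol = 0.049626 mol
mol H = 2 × 1.341 g H₂O ÷ 18.015 g/mol = 0.14888 mol
Divide by the smallest (0.049626 mol): C 1.000, H 3.000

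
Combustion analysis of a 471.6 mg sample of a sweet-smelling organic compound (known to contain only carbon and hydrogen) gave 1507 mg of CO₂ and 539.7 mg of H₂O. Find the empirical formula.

C4H7

mol C = 1.507 g CO₂ ÷ 44.009 g/mol = 0.034243 mol
mol H = 2 × 0.5397 g H₂O ÷ 18.015 g/mol = 0.059917 mol
Divide by the smallest (0.034243 mol): C 1.000, H 1.750
Multiplying each by 4 gives whole numbers: C 4.00, H 7.00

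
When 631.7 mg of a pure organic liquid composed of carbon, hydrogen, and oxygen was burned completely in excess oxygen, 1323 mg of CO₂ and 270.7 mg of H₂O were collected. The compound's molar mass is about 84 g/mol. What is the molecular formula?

C4H4O2

mol C = 1.323 g CO₂ ÷ 44.009 g/mol = 0.030062 mol
mol H = 2 × 0.2707 g H₂O ÷ 18.015 g/mol = 0.030053 mol
mass O = 0.6317 − (0.36108 + 0.030293) = 0.24033 g → mol O = 0.24033 ÷ 15.999 = 0.015022 mol
Divide by the smallest (0.015022 mol): C 2.001, H 2.001, O 1.000
Empirical formula: C2H2O
Empirical-formula mass = 42.04 g/mol; 84 ÷ 42.04 ≈ 2, so the molecular formula is C4H4O2.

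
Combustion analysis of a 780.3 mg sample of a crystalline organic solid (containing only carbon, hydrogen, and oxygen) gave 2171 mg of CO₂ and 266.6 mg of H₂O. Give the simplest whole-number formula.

C5H3O

mol C = 2.171 g CO₂ ÷ 44.009 g/mol = 0.049331 mol
mol H = 2 × 0.2666 g H₂O ÷ 18.015 g/mol = 0.029598 mol
mass O = 0.7803 − (0.59251 + 0.029834) = 0.15795 g → mol O = 0.15795 ÷ 15.999 = 0.0098727 mol
Divide by the smallest (0.0098727 mol): C 4.997, H 2.998, O 1.000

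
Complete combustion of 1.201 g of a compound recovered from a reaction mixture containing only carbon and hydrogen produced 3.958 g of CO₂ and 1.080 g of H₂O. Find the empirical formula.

mol C = 3.958 g CO₂ ÷ 44.009 g/mol = 0.089936 mol
mol H = 2 × 1.080 g H₂O ÷ 18.015 g/mol = 0.11990 mol
Divide by the smallest (0.089936 mol): C 1.000, H 1.333
Multiplying each by 3 gives whole numbers: C 3.00, H 4.00

C3H4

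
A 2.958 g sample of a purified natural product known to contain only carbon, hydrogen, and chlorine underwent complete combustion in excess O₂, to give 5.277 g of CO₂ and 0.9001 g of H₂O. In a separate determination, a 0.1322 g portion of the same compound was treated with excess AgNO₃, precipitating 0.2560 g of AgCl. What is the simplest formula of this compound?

mol C = 5.277 g CO₂ ÷ 44.009 g/mol = 0.11991 mol
mol H = 2 × 0.9001 g H₂O ÷ 18.015 g/mol = 0.099928 mol
From the AgCl data: mol Cl per gram of compound = (0.2560 ÷ 143.318) ÷ 0.1322 = 0.013512 mol/g, so in the 2.958 g combustion sample mol Cl = 0.039967 mol
Divide by the smallest (0.039967 mol): C 3.000, H 2.500, Cl 1.000
Multiplying each by 2 gives whole numbers: C 6.00, H 5.00, Cl 2.00

C6H5Cl2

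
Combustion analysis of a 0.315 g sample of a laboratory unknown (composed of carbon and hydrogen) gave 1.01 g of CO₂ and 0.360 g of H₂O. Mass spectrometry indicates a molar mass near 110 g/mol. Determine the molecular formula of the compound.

mol C = 1.01 g CO₂ ÷ 44.009 g/mol = 0.02295 mol
mol H = 2 × 0.360 g H₂O ÷ 18.015 g/mol = 0.03997 mol
Divide by the smallest (0.02295 mol): C 1.000, H 1.741
Multiplying each by 4 gives whole numbers: C 4.00, H 6.97
Empirical formula: C4H7
Empirical-formula mass = 55.10 g/mol; 110 ÷ 55.10 ≈ 2, so the molecular formula is C8H14.

C8H14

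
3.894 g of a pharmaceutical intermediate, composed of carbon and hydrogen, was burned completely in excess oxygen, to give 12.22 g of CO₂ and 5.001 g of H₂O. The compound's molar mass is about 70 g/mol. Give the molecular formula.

C5H10

mol C = 12.22 g CO₂ ÷ 44.009 g/mol = 0.27767 mol
mol H = 2 × 5.001 g H₂O ÷ 18.015 g/mol = 0.55520 mol
Divide by the smallest (0.27767 mol): C 1.000, H 2.000
Empirical formula: CH2
Empirical-formula mass = 14.03 g/mol; 70 ÷ 14.03 ≈ 5, so the molecular formula is C5H10.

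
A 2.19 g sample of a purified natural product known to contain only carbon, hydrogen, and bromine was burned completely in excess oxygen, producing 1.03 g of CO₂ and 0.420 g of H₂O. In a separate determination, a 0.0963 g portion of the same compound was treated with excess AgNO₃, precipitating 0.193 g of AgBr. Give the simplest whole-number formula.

mol C = 1.03 g CO₂ ÷ 44.009 g/mol = 0.02340 mol
mol H = 2 × 0.420 g H₂O ÷ 18.015 g/mol = 0.04663 mol
From the AgBr data: mol Br per gram of compound = (0.193 ÷ 187.772) ÷ 0.0963 = 0.01067 mol/g, so in the 2.19 g combustion sample mol Br = 0.02337 mol
Divide by the smallest (0.02337 mol): C 1.001, H 1.995, Br 1.000

CH2Br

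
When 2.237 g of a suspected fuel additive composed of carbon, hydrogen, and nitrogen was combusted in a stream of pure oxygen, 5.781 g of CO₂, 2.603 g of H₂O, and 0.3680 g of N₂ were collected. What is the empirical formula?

C5H11N

mol C = 5.781 g CO₂ ÷ 44.009 g/mol = 0.13136 mol
mol H = 2 × 2.603 g H₂O ÷ 18.015 g/mol = 0.28898 mol
mol N = 2 × 0.3680 g N₂ ÷ 28.014 g/mol = 0.026273 mol
Divide by the smallest (0.026273 mol): C 5.000, H 10.999, N 1.000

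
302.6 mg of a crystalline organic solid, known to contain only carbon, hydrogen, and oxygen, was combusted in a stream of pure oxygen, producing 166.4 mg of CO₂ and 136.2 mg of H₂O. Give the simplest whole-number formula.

CH4O4

mol C = 0.1664 g CO₂ ÷ 44.009 g/mol = 0.0037810 mol
mol H = 2 × 0.1362 g H₂O ÷ 18.015 g/mol = 0.015121 mol
mass O = 0.3026 − (0.045414 + 0.015242) = 0.24194 g → mol O = 0.24194 ÷ 15.999 = 0.015122 mol
Divide by the smallest (0.0037810 mol): C 1.000, H 3.999, O 4.000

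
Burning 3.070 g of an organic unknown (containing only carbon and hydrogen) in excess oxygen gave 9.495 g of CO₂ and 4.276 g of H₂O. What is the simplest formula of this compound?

mol C = 9.495 g CO₂ ÷ 44.009 g/mol = 0.21575 mol
mol H = 2 × 4.276 g H₂O ÷ 18.015 g/mol = 0.47472 mol
Divide by the smallest (0.21575 mol): C 1.000, H 2.200
Multiplying each by 5 gives whole numbers: C 5.00, H 11.00

C5H11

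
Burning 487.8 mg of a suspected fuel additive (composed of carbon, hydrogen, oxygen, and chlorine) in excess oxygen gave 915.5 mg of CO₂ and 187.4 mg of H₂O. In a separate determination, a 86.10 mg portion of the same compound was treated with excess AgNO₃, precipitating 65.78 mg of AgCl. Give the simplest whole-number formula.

mol C = 0.9155 g CO₂ ÷ 44.009 g/mol = 0.020803 mol
mol H = 2 × 0.1874 g H₂O ÷ 18.015 g/mol = 0.020805 mol
From the AgCl data: mol Cl per gram of compound = (0.06578 ÷ 143.318) ÷ 0.08610 = 0.0053308 mol/g, so in the 0.4878 g combustion sample mol Cl = 0.0026003 mol
mass O = 0.4878 − (0.24986 + 0.020971 + 0.092182) = 0.12479 g → mol O = 0.12479 ÷ 15.999 = 0.0077997 mol
Divide by the smallest (0.0026003 mol): C 8.000, H 8.001, Cl 1.000, O 2.999

C8H8ClO3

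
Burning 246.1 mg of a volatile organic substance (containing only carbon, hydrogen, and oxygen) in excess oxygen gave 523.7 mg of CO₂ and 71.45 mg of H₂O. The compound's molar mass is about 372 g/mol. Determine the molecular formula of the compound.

mol C = 0.5237 g CO₂ ÷ 44.009 g/mol = 0.011900 mol
mol H = 2 × 0.07145 g H₂O ÷ 18.015 g/mol = 0.0079323 mol
mass O = 0.2461 − (0.14293 + 0.0079957) = 0.095175 g → mol O = 0.095175 ÷ 15.999 = 0.0059488 mol
Divide by the smallest (0.0059488 mol): C 2.000, H 1.333, O 1.000
Multiplying each by 3 gives whole numbers: C 6.00, H 4.00, O 3.00
Empirical formula: C6H4O3
Empirical-formula mass = 124.09 g/mol; 372 ÷ 124.09 ≈ 3, so the molecular formula is C18H12O9.

C18H12O9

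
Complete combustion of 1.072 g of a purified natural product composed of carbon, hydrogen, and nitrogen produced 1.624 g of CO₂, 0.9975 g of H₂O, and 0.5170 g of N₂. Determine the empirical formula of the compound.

mol C = 1.624 g CO₂ ÷ 44.009 g/mol = 0.036902 mol
mol H = 2 × 0.9975 g H₂O ÷ 18.015 g/mol = 0.11074 mol
mol N = 2 × 0.5170 g N₂ ÷ 28.014 g/mol = 0.036910 mol
Divide by the smallest (0.036902 mol): C 1.000, H 3.001, N 1.000

CH3N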